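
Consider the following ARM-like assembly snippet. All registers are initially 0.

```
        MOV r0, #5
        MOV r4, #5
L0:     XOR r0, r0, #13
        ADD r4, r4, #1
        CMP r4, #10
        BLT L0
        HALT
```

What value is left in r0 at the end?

8

after MOV r0, #5: r0=5
after MOV r4, #5: r4=5
after XOR r0, r0, #13: r0=5^13=8
after ADD r4, r4, #1: r4=5+1=6
CMP r4, #10  (cmp 6,10)
BLT L0: taken
after XOR r0, r0, #13: r0=8^13=5
after ADD r4, r4, #1: r4=6+1=7
CMP r4, #10  (cmp 7,10)
BLT L0: taken
after XOR r0, r0, #13: r0=5^13=8
after ADD r4, r4, #1: r4=7+1=8
CMP r4, #10  (cmp 8,10)
BLT L0: taken
after XOR r0, r0, #13: r0=8^13=5
after ADD r4, r4, #1: r4=8+1=9
CMP r4, #10  (cmp 9,10)
BLT L0: taken
after XOR r0, r0, #13: r0=5^13=8
after ADD r4, r4, #1: r4=9+1=10
CMP r4, #10  (cmp 10,10)
BLT L0: not taken
halt.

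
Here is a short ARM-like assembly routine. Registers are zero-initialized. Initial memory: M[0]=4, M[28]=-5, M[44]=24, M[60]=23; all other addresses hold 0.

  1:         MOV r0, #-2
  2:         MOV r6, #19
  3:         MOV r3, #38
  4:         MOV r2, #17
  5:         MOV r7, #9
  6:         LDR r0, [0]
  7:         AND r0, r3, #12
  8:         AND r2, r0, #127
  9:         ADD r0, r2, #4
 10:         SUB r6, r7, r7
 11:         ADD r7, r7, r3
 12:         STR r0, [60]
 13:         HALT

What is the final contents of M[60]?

8

after MOV r0, #-2: r0=-2
after MOV r6, #19: r6=19
after MOV r3, #38: r3=38
after MOV r2, #17: r2=17
after MOV r7, #9: r7=9
after LDR r0, [0]: r0=M[0]=4
after AND r0, r3, #12: r0=38&12=4
after AND r2, r0, #127: r2=4&127=4
after ADD r0, r2, #4: r0=4+4=8
after SUB r6, r7, r7: r6=9-9=0
after ADD r7, r7, r3: r7=9+38=47
STR r0, [60] → M[60]=8
halt.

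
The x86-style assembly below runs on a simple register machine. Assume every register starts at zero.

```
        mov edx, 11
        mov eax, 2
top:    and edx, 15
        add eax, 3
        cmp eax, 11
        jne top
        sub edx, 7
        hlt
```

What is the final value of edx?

4

edx=11
eax=2
edx=11&15=11
eax=2+3=5
cmp eax, 11  (cmp 5,11)
jne top: taken
edx=11&15=11
eax=5+3=8
cmp eax, 11  (cmp 8,11)
jne top: taken
edx=11&15=11
eax=8+3=11
cmp eax, 11  (cmp 11,11)
jne top: not taken
edx=11-7=4
halt.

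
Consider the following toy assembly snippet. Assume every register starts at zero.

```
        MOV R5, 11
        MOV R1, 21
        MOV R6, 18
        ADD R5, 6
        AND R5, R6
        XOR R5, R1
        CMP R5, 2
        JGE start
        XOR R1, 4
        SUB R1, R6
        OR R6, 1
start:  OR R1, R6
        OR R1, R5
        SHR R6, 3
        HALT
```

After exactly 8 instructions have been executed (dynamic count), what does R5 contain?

5

after MOV R5, 11: R5=11
after MOV R1, 21: R1=21
after MOV R6, 18: R6=18
after ADD R5, 6: R5=11+6=17
after AND R5, R6: R5=17&18=16
after XOR R5, R1: R5=16^21=5
CMP R5, 2  (cmp 5,2)
JGE start: taken
After step 8: R5 = 5.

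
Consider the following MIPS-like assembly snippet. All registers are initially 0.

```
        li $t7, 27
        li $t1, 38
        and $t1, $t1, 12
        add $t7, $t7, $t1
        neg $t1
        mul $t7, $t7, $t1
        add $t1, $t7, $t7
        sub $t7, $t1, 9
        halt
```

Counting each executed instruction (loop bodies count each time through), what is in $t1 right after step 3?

4

li $t7, 27 → $t7=27
li $t1, 38 → $t1=38
and $t1, $t1, 12 → $t1=38&12=4
After step 3: $t1 = 4.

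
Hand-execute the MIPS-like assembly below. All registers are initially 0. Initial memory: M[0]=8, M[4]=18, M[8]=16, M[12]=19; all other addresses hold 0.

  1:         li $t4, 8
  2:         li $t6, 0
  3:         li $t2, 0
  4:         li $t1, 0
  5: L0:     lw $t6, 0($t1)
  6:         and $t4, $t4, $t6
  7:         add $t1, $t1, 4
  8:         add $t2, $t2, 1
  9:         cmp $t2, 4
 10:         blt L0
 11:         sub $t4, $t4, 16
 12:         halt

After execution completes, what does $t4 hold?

-16

li $t4, 8 → $t4=8
li $t6, 0 → $t6=0
li $t2, 0 → $t2=0
li $t1, 0 → $t1=0
lw $t6, 0($t1) → $t6=M[0]=8
and $t4, $t4, $t6 → $t4=8&8=8
add $t1, $t1, 4 → $t1=0+4=4
add $t2, $t2, 1 → $t2=0+1=1
cmp $t2, 4  (cmp 1,4)
blt L0: taken
lw $t6, 0($t1) → $t6=M[4]=18
and $t4, $t4, $t6 → $t4=8&18=0
add $t1, $t1, 4 → $t1=4+4=8
add $t2, $t2, 1 → $t2=1+1=2
cmp $t2, 4  (cmp 2,4)
blt L0: taken
lw $t6, 0($t1) → $t6=M[8]=16
and $t4, $t4, $t6 → $t4=0&16=0
add $t1, $t1, 4 → $t1=8+4=12
add $t2, $t2, 1 → $t2=2+1=3
cmp $t2, 4  (cmp 3,4)
blt L0: taken
lw $t6, 0($t1) → $t6=M[12]=19
and $t4, $t4, $t6 → $t4=0&19=0
add $t1, $t1, 4 → $t1=12+4=16
add $t2, $t2, 1 → $t2=3+1=4
cmp $t2, 4  (cmp 4,4)
blt L0: not taken
sub $t4, $t4, 16 → $t4=0-16=-16
halt.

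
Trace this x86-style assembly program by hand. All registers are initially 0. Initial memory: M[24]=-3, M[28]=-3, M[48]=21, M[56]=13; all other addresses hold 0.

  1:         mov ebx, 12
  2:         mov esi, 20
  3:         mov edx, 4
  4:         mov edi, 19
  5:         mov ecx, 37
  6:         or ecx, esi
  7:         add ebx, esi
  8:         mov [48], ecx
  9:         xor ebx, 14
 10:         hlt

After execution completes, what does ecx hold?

ebx=12
esi=20
edx=4
edi=19
ecx=37
ecx=37|20=53
ebx=12+20=32
mov [48], ecx → M[48]=53
ebx=32^14=46
halt.

53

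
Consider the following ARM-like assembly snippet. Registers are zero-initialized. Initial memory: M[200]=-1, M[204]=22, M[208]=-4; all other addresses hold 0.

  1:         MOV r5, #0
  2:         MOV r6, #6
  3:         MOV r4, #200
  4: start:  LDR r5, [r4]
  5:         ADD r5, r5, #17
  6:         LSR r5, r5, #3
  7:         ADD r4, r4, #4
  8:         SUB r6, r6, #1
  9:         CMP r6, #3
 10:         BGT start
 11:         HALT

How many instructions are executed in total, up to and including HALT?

25

MOV r5, #0 → r5=0
MOV r6, #6 → r6=6
MOV r4, #200 → r4=200
LDR r5, [r4] → r5=M[200]=-1
ADD r5, r5, #17 → r5=(-1)+17=16
LSR r5, r5, #3 → r5=16>>3=2
ADD r4, r4, #4 → r4=200+4=204
SUB r6, r6, #1 → r6=6-1=5
CMP r6, #3  (cmp 5,3)
BGT start: taken
LDR r5, [r4] → r5=M[204]=22
ADD r5, r5, #17 → r5=22+17=39
LSR r5, r5, #3 → r5=39>>3=4
ADD r4, r4, #4 → r4=204+4=208
SUB r6, r6, #1 → r6=5-1=4
CMP r6, #3  (cmp 4,3)
BGT start: taken
LDR r5, [r4] → r5=M[208]=-4
ADD r5, r5, #17 → r5=(-4)+17=13
LSR r5, r5, #3 → r5=13>>3=1
ADD r4, r4, #4 → r4=208+4=212
SUB r6, r6, #1 → r6=4-1=3
CMP r6, #3  (cmp 3,3)
BGT start: not taken
halt.
Total executed instructions: 25.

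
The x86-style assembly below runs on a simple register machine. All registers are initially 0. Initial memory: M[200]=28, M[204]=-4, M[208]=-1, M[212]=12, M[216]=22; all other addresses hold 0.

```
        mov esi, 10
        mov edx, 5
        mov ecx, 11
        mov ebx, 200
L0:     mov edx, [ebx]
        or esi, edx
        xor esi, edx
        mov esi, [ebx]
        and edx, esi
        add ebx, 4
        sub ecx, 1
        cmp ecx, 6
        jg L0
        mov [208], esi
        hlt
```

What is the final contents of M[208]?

after mov esi, 10: esi=10
after mov edx, 5: edx=5
after mov ecx, 11: ecx=11
after mov ebx, 200: ebx=200
after mov edx, [ebx]: edx=M[200]=28
after or esi, edx: esi=10|28=30
after xor esi, edx: esi=30^28=2
after mov esi, [ebx]: esi=M[200]=28
after and edx, esi: edx=28&28=28
after add ebx, 4: ebx=200+4=204
after sub ecx, 1: ecx=11-1=10
cmp ecx, 6  (cmp 10,6)
jg L0: taken
after mov edx, [ebx]: edx=M[204]=-4
after or esi, edx: esi=28|(-4)=-4
after xor esi, edx: esi=(-4)^(-4)=0
after mov esi, [ebx]: esi=M[204]=-4
after and edx, esi: edx=(-4)&(-4)=-4
after add ebx, 4: ebx=204+4=208
after sub ecx, 1: ecx=10-1=9
cmp ecx, 6  (cmp 9,6)
jg L0: taken
after mov edx, [ebx]: edx=M[208]=-1
after or esi, edx: esi=(-4)|(-1)=-1
after xor esi, edx: esi=(-1)^(-1)=0
after mov esi, [ebx]: esi=M[208]=-1
after and edx, esi: edx=(-1)&(-1)=-1
after add ebx, 4: ebx=208+4=212
after sub ecx, 1: ecx=9-1=8
cmp ecx, 6  (cmp 8,6)
jg L0: taken
after mov edx, [ebx]: edx=M[212]=12
after or esi, edx: esi=(-1)|12=-1
after xor esi, edx: esi=(-1)^12=-13
after mov esi, [ebx]: esi=M[212]=12
after and edx, esi: edx=12&12=12
after add ebx, 4: ebx=212+4=216
after sub ecx, 1: ecx=8-1=7
cmp ecx, 6  (cmp 7,6)
jg L0: taken
after mov edx, [ebx]: edx=M[216]=22
after or esi, edx: esi=12|22=30
after xor esi, edx: esi=30^22=8
after mov esi, [ebx]: esi=M[216]=22
after and edx, esi: edx=22&22=22
after add ebx, 4: ebx=216+4=220
after sub ecx, 1: ecx=7-1=6
cmp ecx, 6  (cmp 6,6)
jg L0: not taken
mov [208], esi → M[208]=22
halt.

22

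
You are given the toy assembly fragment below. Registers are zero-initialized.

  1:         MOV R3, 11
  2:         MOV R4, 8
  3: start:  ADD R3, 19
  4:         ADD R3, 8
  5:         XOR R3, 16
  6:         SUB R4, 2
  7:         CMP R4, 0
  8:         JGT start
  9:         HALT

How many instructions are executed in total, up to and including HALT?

27

after MOV R3, 11: R3=11
after MOV R4, 8: R4=8
after ADD R3, 19: R3=11+19=30
after ADD R3, 8: R3=30+8=38
after XOR R3, 16: R3=38^16=54
after SUB R4, 2: R4=8-2=6
CMP R4, 0  (cmp 6,0)
JGT start: taken
after ADD R3, 19: R3=54+19=73
after ADD R3, 8: R3=73+8=81
after XOR R3, 16: R3=81^16=65
after SUB R4, 2: R4=6-2=4
CMP R4, 0  (cmp 4,0)
JGT start: taken
after ADD R3, 19: R3=65+19=84
after ADD R3, 8: R3=84+8=92
after XOR R3, 16: R3=92^16=76
after SUB R4, 2: R4=4-2=2
CMP R4, 0  (cmp 2,0)
JGT start: taken
after ADD R3, 19: R3=76+19=95
after ADD R3, 8: R3=95+8=103
after XOR R3, 16: R3=103^16=119
after SUB R4, 2: R4=2-2=0
CMP R4, 0  (cmp 0,0)
JGT start: not taken
halt.
Total executed instructions: 27.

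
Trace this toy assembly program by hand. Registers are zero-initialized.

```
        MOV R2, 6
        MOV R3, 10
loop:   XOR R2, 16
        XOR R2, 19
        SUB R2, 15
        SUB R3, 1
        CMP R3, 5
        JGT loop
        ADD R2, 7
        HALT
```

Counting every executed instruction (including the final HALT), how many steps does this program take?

34

R2=6
R3=10
R2=6^16=22
R2=22^19=5
R2=5-15=-10
R3=10-1=9
CMP R3, 5  (cmp 9,5)
JGT loop: taken
R2=(-10)^16=-26
R2=(-26)^19=-11
R2=(-11)-15=-26
R3=9-1=8
CMP R3, 5  (cmp 8,5)
JGT loop: taken
R2=(-26)^16=-10
R2=(-10)^19=-27
R2=(-27)-15=-42
R3=8-1=7
CMP R3, 5  (cmp 7,5)
JGT loop: taken
R2=(-42)^16=-58
R2=(-58)^19=-43
R2=(-43)-15=-58
R3=7-1=6
CMP R3, 5  (cmp 6,5)
JGT loop: taken
R2=(-58)^16=-42
R2=(-42)^19=-59
R2=(-59)-15=-74
R3=6-1=5
CMP R3, 5  (cmp 5,5)
JGT loop: not taken
R2=(-74)+7=-67
halt.
Total executed instructions: 34.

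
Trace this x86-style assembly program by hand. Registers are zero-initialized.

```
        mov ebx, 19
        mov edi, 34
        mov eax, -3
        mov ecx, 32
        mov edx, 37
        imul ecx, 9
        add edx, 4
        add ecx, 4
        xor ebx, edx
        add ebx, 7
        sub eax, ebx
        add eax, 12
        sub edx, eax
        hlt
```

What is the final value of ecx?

292

after mov ebx, 19: ebx=19
after mov edi, 34: edi=34
after mov eax, -3: eax=-3
after mov ecx, 32: ecx=32
after mov edx, 37: edx=37
after imul ecx, 9: ecx=32*9=288
after add edx, 4: edx=37+4=41
after add ecx, 4: ecx=288+4=292
after xor ebx, edx: ebx=19^41=58
after add ebx, 7: ebx=58+7=65
after sub eax, ebx: eax=(-3)-65=-68
after add eax, 12: eax=(-68)+12=-56
after sub edx, eax: edx=41-(-56)=97
halt.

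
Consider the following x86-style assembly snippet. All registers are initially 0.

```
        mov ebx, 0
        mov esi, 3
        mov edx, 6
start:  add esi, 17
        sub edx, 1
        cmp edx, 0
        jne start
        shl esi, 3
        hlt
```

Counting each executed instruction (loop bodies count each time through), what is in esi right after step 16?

mov ebx, 0 → ebx=0
mov esi, 3 → esi=3
mov edx, 6 → edx=6
add esi, 17 → esi=3+17=20
sub edx, 1 → edx=6-1=5
cmp edx, 0  (cmp 5,0)
jne start: taken
add esi, 17 → esi=20+17=37
sub edx, 1 → edx=5-1=4
cmp edx, 0  (cmp 4,0)
jne start: taken
add esi, 17 → esi=37+17=54
sub edx, 1 → edx=4-1=3
cmp edx, 0  (cmp 3,0)
jne start: taken
add esi, 17 → esi=54+17=71
After step 16: esi = 71.

71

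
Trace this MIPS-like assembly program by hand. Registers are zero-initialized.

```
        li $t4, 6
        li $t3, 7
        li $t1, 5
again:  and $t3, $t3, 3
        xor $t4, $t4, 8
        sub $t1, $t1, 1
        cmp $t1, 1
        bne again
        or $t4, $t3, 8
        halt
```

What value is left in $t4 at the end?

11

$t4=6
$t3=7
$t1=5
$t3=7&3=3
$t4=6^8=14
$t1=5-1=4
cmp $t1, 1  (cmp 4,1)
bne again: taken
$t3=3&3=3
$t4=14^8=6
$t1=4-1=3
cmp $t1, 1  (cmp 3,1)
bne again: taken
$t3=3&3=3
$t4=6^8=14
$t1=3-1=2
cmp $t1, 1  (cmp 2,1)
bne again: taken
$t3=3&3=3
$t4=14^8=6
$t1=2-1=1
cmp $t1, 1  (cmp 1,1)
bne again: not taken
$t4=3|8=11
halt.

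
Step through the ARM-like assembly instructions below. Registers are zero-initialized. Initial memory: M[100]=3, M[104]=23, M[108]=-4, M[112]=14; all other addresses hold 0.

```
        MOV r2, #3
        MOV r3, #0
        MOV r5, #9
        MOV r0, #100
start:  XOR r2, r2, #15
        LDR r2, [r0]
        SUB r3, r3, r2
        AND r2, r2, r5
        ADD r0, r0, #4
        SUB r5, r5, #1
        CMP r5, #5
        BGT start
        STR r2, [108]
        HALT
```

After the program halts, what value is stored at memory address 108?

r2=3
r3=0
r5=9
r0=100
r2=3^15=12
r2=M[100]=3
r3=0-3=-3
r2=3&9=1
r0=100+4=104
r5=9-1=8
CMP r5, #5  (cmp 8,5)
BGT start: taken
r2=1^15=14
r2=M[104]=23
r3=(-3)-23=-26
r2=23&8=0
r0=104+4=108
r5=8-1=7
CMP r5, #5  (cmp 7,5)
BGT start: taken
r2=0^15=15
r2=M[108]=-4
r3=(-26)-(-4)=-22
r2=(-4)&7=4
r0=108+4=112
r5=7-1=6
CMP r5, #5  (cmp 6,5)
BGT start: taken
r2=4^15=11
r2=M[112]=14
r3=(-22)-14=-36
r2=14&6=6
r0=112+4=116
r5=6-1=5
CMP r5, #5  (cmp 5,5)
BGT start: not taken
STR r2, [108] → M[108]=6
halt.

6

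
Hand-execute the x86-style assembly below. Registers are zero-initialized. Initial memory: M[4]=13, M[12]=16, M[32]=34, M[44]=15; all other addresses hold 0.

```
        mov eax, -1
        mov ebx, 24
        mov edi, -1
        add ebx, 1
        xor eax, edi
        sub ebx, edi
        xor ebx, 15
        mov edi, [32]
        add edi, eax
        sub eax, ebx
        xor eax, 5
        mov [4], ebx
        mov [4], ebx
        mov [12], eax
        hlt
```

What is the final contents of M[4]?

21

after mov eax, -1: eax=-1
after mov ebx, 24: ebx=24
after mov edi, -1: edi=-1
after add ebx, 1: ebx=24+1=25
after xor eax, edi: eax=(-1)^(-1)=0
after sub ebx, edi: ebx=25-(-1)=26
after xor ebx, 15: ebx=26^15=21
after mov edi, [32]: edi=M[32]=34
after add edi, eax: edi=34+0=34
after sub eax, ebx: eax=0-21=-21
after xor eax, 5: eax=(-21)^5=-18
mov [4], ebx → M[4]=21
mov [4], ebx → M[4]=21
mov [12], eax → M[12]=-18
halt.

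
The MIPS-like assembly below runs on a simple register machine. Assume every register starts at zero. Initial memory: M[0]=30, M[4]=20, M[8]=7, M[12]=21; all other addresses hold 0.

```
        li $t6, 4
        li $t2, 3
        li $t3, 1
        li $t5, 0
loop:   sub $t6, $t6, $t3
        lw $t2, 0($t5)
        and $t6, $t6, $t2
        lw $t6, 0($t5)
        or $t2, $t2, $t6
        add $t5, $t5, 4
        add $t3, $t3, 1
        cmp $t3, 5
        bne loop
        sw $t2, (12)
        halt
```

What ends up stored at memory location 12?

li $t6, 4 → $t6=4
li $t2, 3 → $t2=3
li $t3, 1 → $t3=1
li $t5, 0 → $t5=0
sub $t6, $t6, $t3 → $t6=4-1=3
lw $t2, 0($t5) → $t2=M[0]=30
and $t6, $t6, $t2 → $t6=3&30=2
lw $t6, 0($t5) → $t6=M[0]=30
or $t2, $t2, $t6 → $t2=30|30=30
add $t5, $t5, 4 → $t5=0+4=4
add $t3, $t3, 1 → $t3=1+1=2
cmp $t3, 5  (cmp 2,5)
bne loop: taken
sub $t6, $t6, $t3 → $t6=30-2=28
lw $t2, 0($t5) → $t2=M[4]=20
and $t6, $t6, $t2 → $t6=28&20=20
lw $t6, 0($t5) → $t6=M[4]=20
or $t2, $t2, $t6 → $t2=20|20=20
add $t5, $t5, 4 → $t5=4+4=8
add $t3, $t3, 1 → $t3=2+1=3
cmp $t3, 5  (cmp 3,5)
bne loop: taken
sub $t6, $t6, $t3 → $t6=20-3=17
lw $t2, 0($t5) → $t2=M[8]=7
and $t6, $t6, $t2 → $t6=17&7=1
lw $t6, 0($t5) → $t6=M[8]=7
or $t2, $t2, $t6 → $t2=7|7=7
add $t5, $t5, 4 → $t5=8+4=12
add $t3, $t3, 1 → $t3=3+1=4
cmp $t3, 5  (cmp 4,5)
bne loop: taken
sub $t6, $t6, $t3 → $t6=7-4=3
lw $t2, 0($t5) → $t2=M[12]=21
and $t6, $t6, $t2 → $t6=3&21=1
lw $t6, 0($t5) → $t6=M[12]=21
or $t2, $t2, $t6 → $t2=21|21=21
add $t5, $t5, 4 → $t5=12+4=16
add $t3, $t3, 1 → $t3=4+1=5
cmp $t3, 5  (cmp 5,5)
bne loop: not taken
sw $t2, (12) → M[12]=21
halt.

21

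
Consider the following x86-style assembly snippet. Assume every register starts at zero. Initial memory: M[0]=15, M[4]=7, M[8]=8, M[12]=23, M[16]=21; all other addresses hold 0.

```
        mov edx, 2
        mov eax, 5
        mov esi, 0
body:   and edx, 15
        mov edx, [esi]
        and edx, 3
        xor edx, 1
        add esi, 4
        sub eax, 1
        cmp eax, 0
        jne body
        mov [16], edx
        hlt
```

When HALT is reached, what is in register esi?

edx=2
eax=5
esi=0
edx=2&15=2
edx=M[0]=15
edx=15&3=3
edx=3^1=2
esi=0+4=4
eax=5-1=4
cmp eax, 0  (cmp 4,0)
jne body: taken
edx=2&15=2
edx=M[4]=7
edx=7&3=3
edx=3^1=2
esi=4+4=8
eax=4-1=3
cmp eax, 0  (cmp 3,0)
jne body: taken
edx=2&15=2
edx=M[8]=8
edx=8&3=0
edx=0^1=1
esi=8+4=12
eax=3-1=2
cmp eax, 0  (cmp 2,0)
jne body: taken
edx=1&15=1
edx=M[12]=23
edx=23&3=3
edx=3^1=2
esi=12+4=16
eax=2-1=1
cmp eax, 0  (cmp 1,0)
jne body: taken
edx=2&15=2
edx=M[16]=21
edx=21&3=1
edx=1^1=0
esi=16+4=20
eax=1-1=0
cmp eax, 0  (cmp 0,0)
jne body: not taken
mov [16], edx → M[16]=0
halt.

20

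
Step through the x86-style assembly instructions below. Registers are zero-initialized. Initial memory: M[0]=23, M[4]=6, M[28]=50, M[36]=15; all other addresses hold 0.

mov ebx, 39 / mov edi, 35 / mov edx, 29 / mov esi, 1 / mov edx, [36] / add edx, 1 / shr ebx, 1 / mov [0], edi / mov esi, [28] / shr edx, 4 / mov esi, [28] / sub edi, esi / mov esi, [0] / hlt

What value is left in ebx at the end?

19

after mov ebx, 39: ebx=39
after mov edi, 35: edi=35
after mov edx, 29: edx=29
after mov esi, 1: esi=1
after mov edx, [36]: edx=M[36]=15
after add edx, 1: edx=15+1=16
after shr ebx, 1: ebx=39>>1=19
mov [0], edi → M[0]=35
after mov esi, [28]: esi=M[28]=50
after shr edx, 4: edx=16>>4=1
after mov esi, [28]: esi=M[28]=50
after sub edi, esi: edi=35-50=-15
after mov esi, [0]: esi=M[0]=35
halt.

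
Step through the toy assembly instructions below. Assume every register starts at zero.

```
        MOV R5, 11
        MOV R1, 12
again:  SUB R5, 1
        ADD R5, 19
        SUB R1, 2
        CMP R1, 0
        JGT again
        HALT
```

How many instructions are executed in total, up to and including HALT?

MOV R5, 11 → R5=11
MOV R1, 12 → R1=12
SUB R5, 1 → R5=11-1=10
ADD R5, 19 → R5=10+19=29
SUB R1, 2 → R1=12-2=10
CMP R1, 0  (cmp 10,0)
JGT again: taken
SUB R5, 1 → R5=29-1=28
ADD R5, 19 → R5=28+19=47
SUB R1, 2 → R1=10-2=8
CMP R1, 0  (cmp 8,0)
JGT again: taken
SUB R5, 1 → R5=47-1=46
ADD R5, 19 → R5=46+19=65
SUB R1, 2 → R1=8-2=6
CMP R1, 0  (cmp 6,0)
JGT again: taken
SUB R5, 1 → R5=65-1=64
ADD R5, 19 → R5=64+19=83
SUB R1, 2 → R1=6-2=4
CMP R1, 0  (cmp 4,0)
JGT again: taken
SUB R5, 1 → R5=83-1=82
ADD R5, 19 → R5=82+19=101
SUB R1, 2 → R1=4-2=2
CMP R1, 0  (cmp 2,0)
JGT again: taken
SUB R5, 1 → R5=101-1=100
ADD R5, 19 → R5=100+19=119
SUB R1, 2 → R1=2-2=0
CMP R1, 0  (cmp 0,0)
JGT again: not taken
halt.
Total executed instructions: 33.

33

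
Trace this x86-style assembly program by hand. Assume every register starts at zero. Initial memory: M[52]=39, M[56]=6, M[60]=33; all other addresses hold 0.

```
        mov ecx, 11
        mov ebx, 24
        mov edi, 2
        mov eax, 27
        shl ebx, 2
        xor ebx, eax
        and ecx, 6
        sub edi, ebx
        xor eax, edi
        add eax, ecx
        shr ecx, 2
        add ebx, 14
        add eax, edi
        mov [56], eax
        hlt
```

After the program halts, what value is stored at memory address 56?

after mov ecx, 11: ecx=11
after mov ebx, 24: ebx=24
after mov edi, 2: edi=2
after mov eax, 27: eax=27
after shl ebx, 2: ebx=24<<2=96
after xor ebx, eax: ebx=96^27=123
after and ecx, 6: ecx=11&6=2
after sub edi, ebx: edi=2-123=-121
after xor eax, edi: eax=27^(-121)=-100
after add eax, ecx: eax=(-100)+2=-98
after shr ecx, 2: ecx=2>>2=0
after add ebx, 14: ebx=123+14=137
after add eax, edi: eax=(-98)+(-121)=-219
mov [56], eax → M[56]=-219
halt.

-219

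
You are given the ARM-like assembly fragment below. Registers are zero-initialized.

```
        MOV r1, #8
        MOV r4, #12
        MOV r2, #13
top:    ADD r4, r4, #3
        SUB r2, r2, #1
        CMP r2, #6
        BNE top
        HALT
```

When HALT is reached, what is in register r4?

33

r1=8
r4=12
r2=13
r4=12+3=15
r2=13-1=12
CMP r2, #6  (cmp 12,6)
BNE top: taken
r4=15+3=18
r2=12-1=11
CMP r2, #6  (cmp 11,6)
BNE top: taken
r4=18+3=21
r2=11-1=10
CMP r2, #6  (cmp 10,6)
BNE top: taken
r4=21+3=24
r2=10-1=9
CMP r2, #6  (cmp 9,6)
BNE top: taken
r4=24+3=27
r2=9-1=8
CMP r2, #6  (cmp 8,6)
BNE top: taken
r4=27+3=30
r2=8-1=7
CMP r2, #6  (cmp 7,6)
BNE top: taken
r4=30+3=33
r2=7-1=6
CMP r2, #6  (cmp 6,6)
BNE top: not taken
halt.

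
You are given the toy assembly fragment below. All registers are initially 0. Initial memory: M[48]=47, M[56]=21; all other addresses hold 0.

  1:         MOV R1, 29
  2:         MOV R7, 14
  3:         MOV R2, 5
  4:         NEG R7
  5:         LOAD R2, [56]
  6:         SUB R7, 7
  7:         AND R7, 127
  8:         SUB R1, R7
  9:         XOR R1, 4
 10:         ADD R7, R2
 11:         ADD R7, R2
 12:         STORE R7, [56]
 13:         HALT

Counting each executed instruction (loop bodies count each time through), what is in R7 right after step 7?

107

R1=29
R7=14
R2=5
R7=-(14)=-14
R2=M[56]=21
R7=(-14)-7=-21
R7=(-21)&127=107
After step 7: R7 = 107.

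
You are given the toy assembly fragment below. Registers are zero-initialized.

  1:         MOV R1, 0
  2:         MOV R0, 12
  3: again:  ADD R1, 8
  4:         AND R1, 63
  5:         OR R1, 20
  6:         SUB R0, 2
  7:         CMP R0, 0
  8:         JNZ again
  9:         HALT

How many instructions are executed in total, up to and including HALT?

after MOV R1, 0: R1=0
after MOV R0, 12: R0=12
after ADD R1, 8: R1=0+8=8
after AND R1, 63: R1=8&63=8
after OR R1, 20: R1=8|20=28
after SUB R0, 2: R0=12-2=10
CMP R0, 0  (cmp 10,0)
JNZ again: taken
after ADD R1, 8: R1=28+8=36
after AND R1, 63: R1=36&63=36
after OR R1, 20: R1=36|20=52
after SUB R0, 2: R0=10-2=8
CMP R0, 0  (cmp 8,0)
JNZ again: taken
after ADD R1, 8: R1=52+8=60
after AND R1, 63: R1=60&63=60
after OR R1, 20: R1=60|20=60
after SUB R0, 2: R0=8-2=6
CMP R0, 0  (cmp 6,0)
JNZ again: taken
after ADD R1, 8: R1=60+8=68
after AND R1, 63: R1=68&63=4
after OR R1, 20: R1=4|20=20
after SUB R0, 2: R0=6-2=4
CMP R0, 0  (cmp 4,0)
JNZ again: taken
after ADD R1, 8: R1=20+8=28
after AND R1, 63: R1=28&63=28
after OR R1, 20: R1=28|20=28
after SUB R0, 2: R0=4-2=2
CMP R0, 0  (cmp 2,0)
JNZ again: taken
after ADD R1, 8: R1=28+8=36
after AND R1, 63: R1=36&63=36
after OR R1, 20: R1=36|20=52
after SUB R0, 2: R0=2-2=0
CMP R0, 0  (cmp 0,0)
JNZ again: not taken
halt.
Total executed instructions: 39.

39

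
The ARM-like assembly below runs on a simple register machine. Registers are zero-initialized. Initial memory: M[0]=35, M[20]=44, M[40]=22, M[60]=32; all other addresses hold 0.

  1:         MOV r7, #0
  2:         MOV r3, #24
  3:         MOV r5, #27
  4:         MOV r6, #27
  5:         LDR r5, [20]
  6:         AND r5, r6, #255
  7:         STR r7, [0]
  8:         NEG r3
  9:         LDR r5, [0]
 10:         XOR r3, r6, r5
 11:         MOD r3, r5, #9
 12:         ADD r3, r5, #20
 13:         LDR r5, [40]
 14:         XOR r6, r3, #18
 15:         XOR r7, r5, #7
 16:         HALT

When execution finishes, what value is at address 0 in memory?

0

r7=0
r3=24
r5=27
r6=27
r5=M[20]=44
r5=27&255=27
STR r7, [0] → M[0]=0
r3=-(24)=-24
r5=M[0]=0
r3=27^0=27
r3=0%9=0
r3=0+20=20
r5=M[40]=22
r6=20^18=6
r7=22^7=17
halt.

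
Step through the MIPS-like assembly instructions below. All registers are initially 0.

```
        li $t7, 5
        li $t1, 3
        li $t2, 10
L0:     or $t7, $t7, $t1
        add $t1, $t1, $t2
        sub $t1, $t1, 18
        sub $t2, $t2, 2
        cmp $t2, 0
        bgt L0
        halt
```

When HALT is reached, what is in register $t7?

-1

$t7=5
$t1=3
$t2=10
$t7=5|3=7
$t1=3+10=13
$t1=13-18=-5
$t2=10-2=8
cmp $t2, 0  (cmp 8,0)
bgt L0: taken
$t7=7|(-5)=-1
$t1=(-5)+8=3
$t1=3-18=-15
$t2=8-2=6
cmp $t2, 0  (cmp 6,0)
bgt L0: taken
$t7=(-1)|(-15)=-1
$t1=(-15)+6=-9
$t1=(-9)-18=-27
$t2=6-2=4
cmp $t2, 0  (cmp 4,0)
bgt L0: taken
$t7=(-1)|(-27)=-1
$t1=(-27)+4=-23
$t1=(-23)-18=-41
$t2=4-2=2
cmp $t2, 0  (cmp 2,0)
bgt L0: taken
$t7=(-1)|(-41)=-1
$t1=(-41)+2=-39
$t1=(-39)-18=-57
$t2=2-2=0
cmp $t2, 0  (cmp 0,0)
bgt L0: not taken
halt.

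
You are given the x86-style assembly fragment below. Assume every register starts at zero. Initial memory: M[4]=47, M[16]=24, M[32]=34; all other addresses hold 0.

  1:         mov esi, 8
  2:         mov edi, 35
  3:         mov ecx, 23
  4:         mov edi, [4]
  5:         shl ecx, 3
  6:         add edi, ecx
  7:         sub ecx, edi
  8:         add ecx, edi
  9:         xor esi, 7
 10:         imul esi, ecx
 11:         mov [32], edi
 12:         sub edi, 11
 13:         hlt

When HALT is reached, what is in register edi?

esi=8
edi=35
ecx=23
edi=M[4]=47
ecx=23<<3=184
edi=47+184=231
ecx=184-231=-47
ecx=(-47)+231=184
esi=8^7=15
esi=15*184=2760
mov [32], edi → M[32]=231
edi=231-11=220
halt.

220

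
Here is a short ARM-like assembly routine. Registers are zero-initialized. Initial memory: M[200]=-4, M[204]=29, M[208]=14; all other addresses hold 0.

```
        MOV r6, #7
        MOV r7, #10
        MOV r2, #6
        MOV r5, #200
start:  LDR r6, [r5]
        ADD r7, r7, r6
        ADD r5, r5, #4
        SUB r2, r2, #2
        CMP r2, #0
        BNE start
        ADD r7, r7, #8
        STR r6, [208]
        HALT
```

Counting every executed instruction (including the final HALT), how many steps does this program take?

25

after MOV r6, #7: r6=7
after MOV r7, #10: r7=10
after MOV r2, #6: r2=6
after MOV r5, #200: r5=200
after LDR r6, [r5]: r6=M[200]=-4
after ADD r7, r7, r6: r7=10+(-4)=6
after ADD r5, r5, #4: r5=200+4=204
after SUB r2, r2, #2: r2=6-2=4
CMP r2, #0  (cmp 4,0)
BNE start: taken
after LDR r6, [r5]: r6=M[204]=29
after ADD r7, r7, r6: r7=6+29=35
after ADD r5, r5, #4: r5=204+4=208
after SUB r2, r2, #2: r2=4-2=2
CMP r2, #0  (cmp 2,0)
BNE start: taken
after LDR r6, [r5]: r6=M[208]=14
after ADD r7, r7, r6: r7=35+14=49
after ADD r5, r5, #4: r5=208+4=212
after SUB r2, r2, #2: r2=2-2=0
CMP r2, #0  (cmp 0,0)
BNE start: not taken
after ADD r7, r7, #8: r7=49+8=57
STR r6, [208] → M[208]=14
halt.
Total executed instructions: 25.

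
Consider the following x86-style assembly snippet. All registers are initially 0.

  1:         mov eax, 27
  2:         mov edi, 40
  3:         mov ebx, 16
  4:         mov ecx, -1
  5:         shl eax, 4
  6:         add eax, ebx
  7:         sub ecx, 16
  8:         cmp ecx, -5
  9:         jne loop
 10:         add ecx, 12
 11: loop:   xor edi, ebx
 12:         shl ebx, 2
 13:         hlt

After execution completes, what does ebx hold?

mov eax, 27 → eax=27
mov edi, 40 → edi=40
mov ebx, 16 → ebx=16
mov ecx, -1 → ecx=-1
shl eax, 4 → eax=27<<4=432
add eax, ebx → eax=432+16=448
sub ecx, 16 → ecx=(-1)-16=-17
cmp ecx, -5  (cmp -17,-5)
jne loop: taken
xor edi, ebx → edi=40^16=56
shl ebx, 2 → ebx=16<<2=64
halt.

64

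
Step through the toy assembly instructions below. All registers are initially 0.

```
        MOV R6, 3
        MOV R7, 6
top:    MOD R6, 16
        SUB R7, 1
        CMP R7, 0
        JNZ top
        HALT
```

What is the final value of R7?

R6=3
R7=6
R6=3%16=3
R7=6-1=5
CMP R7, 0  (cmp 5,0)
JNZ top: taken
R6=3%16=3
R7=5-1=4
CMP R7, 0  (cmp 4,0)
JNZ top: taken
R6=3%16=3
R7=4-1=3
CMP R7, 0  (cmp 3,0)
JNZ top: taken
R6=3%16=3
R7=3-1=2
CMP R7, 0  (cmp 2,0)
JNZ top: taken
R6=3%16=3
R7=2-1=1
CMP R7, 0  (cmp 1,0)
JNZ top: taken
R6=3%16=3
R7=1-1=0
CMP R7, 0  (cmp 0,0)
JNZ top: not taken
halt.

0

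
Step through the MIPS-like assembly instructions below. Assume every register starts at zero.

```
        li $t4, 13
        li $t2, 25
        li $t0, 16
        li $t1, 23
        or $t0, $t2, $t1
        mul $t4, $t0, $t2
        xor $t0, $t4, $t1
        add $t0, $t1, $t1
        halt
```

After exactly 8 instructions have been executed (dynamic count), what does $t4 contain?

775

after li $t4, 13: $t4=13
after li $t2, 25: $t2=25
after li $t0, 16: $t0=16
after li $t1, 23: $t1=23
after or $t0, $t2, $t1: $t0=25|23=31
after mul $t4, $t0, $t2: $t4=31*25=775
after xor $t0, $t4, $t1: $t0=775^23=784
after add $t0, $t1, $t1: $t0=23+23=46
After step 8: $t4 = 775.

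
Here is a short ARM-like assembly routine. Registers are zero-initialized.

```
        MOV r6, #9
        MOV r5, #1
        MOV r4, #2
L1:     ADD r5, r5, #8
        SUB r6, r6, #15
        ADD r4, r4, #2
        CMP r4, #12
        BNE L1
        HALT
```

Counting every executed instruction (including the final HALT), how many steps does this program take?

after MOV r6, #9: r6=9
after MOV r5, #1: r5=1
after MOV r4, #2: r4=2
after ADD r5, r5, #8: r5=1+8=9
after SUB r6, r6, #15: r6=9-15=-6
after ADD r4, r4, #2: r4=2+2=4
CMP r4, #12  (cmp 4,12)
BNE L1: taken
after ADD r5, r5, #8: r5=9+8=17
after SUB r6, r6, #15: r6=(-6)-15=-21
after ADD r4, r4, #2: r4=4+2=6
CMP r4, #12  (cmp 6,12)
BNE L1: taken
after ADD r5, r5, #8: r5=17+8=25
after SUB r6, r6, #15: r6=(-21)-15=-36
after ADD r4, r4, #2: r4=6+2=8
CMP r4, #12  (cmp 8,12)
BNE L1: taken
after ADD r5, r5, #8: r5=25+8=33
after SUB r6, r6, #15: r6=(-36)-15=-51
after ADD r4, r4, #2: r4=8+2=10
CMP r4, #12  (cmp 10,12)
BNE L1: taken
after ADD r5, r5, #8: r5=33+8=41
after SUB r6, r6, #15: r6=(-51)-15=-66
after ADD r4, r4, #2: r4=10+2=12
CMP r4, #12  (cmp 12,12)
BNE L1: not taken
halt.
Total executed instructions: 29.

29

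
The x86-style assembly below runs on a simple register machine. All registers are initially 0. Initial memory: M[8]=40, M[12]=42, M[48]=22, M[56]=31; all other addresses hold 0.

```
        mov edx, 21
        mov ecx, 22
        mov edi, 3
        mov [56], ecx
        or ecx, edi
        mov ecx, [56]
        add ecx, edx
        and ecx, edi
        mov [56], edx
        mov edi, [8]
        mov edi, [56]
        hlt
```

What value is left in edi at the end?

after mov edx, 21: edx=21
after mov ecx, 22: ecx=22
after mov edi, 3: edi=3
mov [56], ecx → M[56]=22
after or ecx, edi: ecx=22|3=23
after mov ecx, [56]: ecx=M[56]=22
after add ecx, edx: ecx=22+21=43
after and ecx, edi: ecx=43&3=3
mov [56], edx → M[56]=21
after mov edi, [8]: edi=M[8]=40
after mov edi, [56]: edi=M[56]=21
halt.

21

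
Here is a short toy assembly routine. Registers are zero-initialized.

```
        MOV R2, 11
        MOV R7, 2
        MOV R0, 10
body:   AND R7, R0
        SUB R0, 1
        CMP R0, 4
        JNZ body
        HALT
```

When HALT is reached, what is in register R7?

MOV R2, 11 → R2=11
MOV R7, 2 → R7=2
MOV R0, 10 → R0=10
AND R7, R0 → R7=2&10=2
SUB R0, 1 → R0=10-1=9
CMP R0, 4  (cmp 9,4)
JNZ body: taken
AND R7, R0 → R7=2&9=0
SUB R0, 1 → R0=9-1=8
CMP R0, 4  (cmp 8,4)
JNZ body: taken
AND R7, R0 → R7=0&8=0
SUB R0, 1 → R0=8-1=7
CMP R0, 4  (cmp 7,4)
JNZ body: taken
AND R7, R0 → R7=0&7=0
SUB R0, 1 → R0=7-1=6
CMP R0, 4  (cmp 6,4)
JNZ body: taken
AND R7, R0 → R7=0&6=0
SUB R0, 1 → R0=6-1=5
CMP R0, 4  (cmp 5,4)
JNZ body: taken
AND R7, R0 → R7=0&5=0
SUB R0, 1 → R0=5-1=4
CMP R0, 4  (cmp 4,4)
JNZ body: not taken
halt.

0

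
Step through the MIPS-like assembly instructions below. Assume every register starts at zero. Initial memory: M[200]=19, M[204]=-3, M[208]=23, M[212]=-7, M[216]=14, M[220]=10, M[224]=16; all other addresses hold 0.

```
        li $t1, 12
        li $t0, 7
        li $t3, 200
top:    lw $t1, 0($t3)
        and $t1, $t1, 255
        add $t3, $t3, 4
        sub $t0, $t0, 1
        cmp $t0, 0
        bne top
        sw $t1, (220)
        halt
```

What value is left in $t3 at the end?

228

li $t1, 12 → $t1=12
li $t0, 7 → $t0=7
li $t3, 200 → $t3=200
lw $t1, 0($t3) → $t1=M[200]=19
and $t1, $t1, 255 → $t1=19&255=19
add $t3, $t3, 4 → $t3=200+4=204
sub $t0, $t0, 1 → $t0=7-1=6
cmp $t0, 0  (cmp 6,0)
bne top: taken
lw $t1, 0($t3) → $t1=M[204]=-3
and $t1, $t1, 255 → $t1=(-3)&255=253
add $t3, $t3, 4 → $t3=204+4=208
sub $t0, $t0, 1 → $t0=6-1=5
cmp $t0, 0  (cmp 5,0)
bne top: taken
lw $t1, 0($t3) → $t1=M[208]=23
and $t1, $t1, 255 → $t1=23&255=23
add $t3, $t3, 4 → $t3=208+4=212
sub $t0, $t0, 1 → $t0=5-1=4
cmp $t0, 0  (cmp 4,0)
bne top: taken
lw $t1, 0($t3) → $t1=M[212]=-7
and $t1, $t1, 255 → $t1=(-7)&255=249
add $t3, $t3, 4 → $t3=212+4=216
sub $t0, $t0, 1 → $t0=4-1=3
cmp $t0, 0  (cmp 3,0)
bne top: taken
lw $t1, 0($t3) → $t1=M[216]=14
and $t1, $t1, 255 → $t1=14&255=14
add $t3, $t3, 4 → $t3=216+4=220
sub $t0, $t0, 1 → $t0=3-1=2
cmp $t0, 0  (cmp 2,0)
bne top: taken
lw $t1, 0($t3) → $t1=M[220]=10
and $t1, $t1, 255 → $t1=10&255=10
add $t3, $t3, 4 → $t3=220+4=224
sub $t0, $t0, 1 → $t0=2-1=1
cmp $t0, 0  (cmp 1,0)
bne top: taken
lw $t1, 0($t3) → $t1=M[224]=16
and $t1, $t1, 255 → $t1=16&255=16
add $t3, $t3, 4 → $t3=224+4=228
sub $t0, $t0, 1 → $t0=1-1=0
cmp $t0, 0  (cmp 0,0)
bne top: not taken
sw $t1, (220) → M[220]=16
halt.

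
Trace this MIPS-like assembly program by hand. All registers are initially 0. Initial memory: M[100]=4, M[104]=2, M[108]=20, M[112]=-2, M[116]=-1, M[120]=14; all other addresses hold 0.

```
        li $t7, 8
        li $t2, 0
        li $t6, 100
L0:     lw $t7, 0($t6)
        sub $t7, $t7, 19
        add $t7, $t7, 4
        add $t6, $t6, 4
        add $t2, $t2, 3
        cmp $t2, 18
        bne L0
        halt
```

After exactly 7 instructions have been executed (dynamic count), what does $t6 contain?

104

after li $t7, 8: $t7=8
after li $t2, 0: $t2=0
after li $t6, 100: $t6=100
after lw $t7, 0($t6): $t7=M[100]=4
after sub $t7, $t7, 19: $t7=4-19=-15
after add $t7, $t7, 4: $t7=(-15)+4=-11
after add $t6, $t6, 4: $t6=100+4=104
After step 7: $t6 = 104.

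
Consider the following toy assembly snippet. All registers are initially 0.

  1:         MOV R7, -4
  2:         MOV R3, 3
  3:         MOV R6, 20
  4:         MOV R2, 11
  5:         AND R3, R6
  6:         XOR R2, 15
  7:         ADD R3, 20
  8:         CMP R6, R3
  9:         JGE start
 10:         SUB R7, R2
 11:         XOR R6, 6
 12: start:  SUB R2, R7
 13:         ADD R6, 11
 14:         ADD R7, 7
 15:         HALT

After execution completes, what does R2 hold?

R7=-4
R3=3
R6=20
R2=11
R3=3&20=0
R2=11^15=4
R3=0+20=20
CMP R6, R3  (cmp 20,20)
JGE start: taken
R2=4-(-4)=8
R6=20+11=31
R7=(-4)+7=3
halt.

8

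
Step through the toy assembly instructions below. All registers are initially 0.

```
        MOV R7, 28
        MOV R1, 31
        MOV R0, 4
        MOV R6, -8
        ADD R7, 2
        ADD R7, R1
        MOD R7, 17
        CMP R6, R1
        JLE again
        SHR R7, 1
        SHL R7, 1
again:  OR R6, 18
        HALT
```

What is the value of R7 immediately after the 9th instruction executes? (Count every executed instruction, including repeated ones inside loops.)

after MOV R7, 28: R7=28
after MOV R1, 31: R1=31
after MOV R0, 4: R0=4
after MOV R6, -8: R6=-8
after ADD R7, 2: R7=28+2=30
after ADD R7, R1: R7=30+31=61
after MOD R7, 17: R7=61%17=10
CMP R6, R1  (cmp -8,31)
JLE again: taken
After step 9: R7 = 10.

10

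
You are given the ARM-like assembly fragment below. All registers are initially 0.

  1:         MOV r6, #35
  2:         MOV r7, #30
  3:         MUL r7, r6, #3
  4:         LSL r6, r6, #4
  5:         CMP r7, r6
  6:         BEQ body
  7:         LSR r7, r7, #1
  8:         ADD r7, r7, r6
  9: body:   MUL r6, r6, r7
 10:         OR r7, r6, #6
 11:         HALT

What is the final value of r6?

342720

r6=35
r7=30
r7=35*3=105
r6=35<<4=560
CMP r7, r6  (cmp 105,560)
BEQ body: not taken
r7=105>>1=52
r7=52+560=612
r6=560*612=342720
r7=342720|6=342726
halt.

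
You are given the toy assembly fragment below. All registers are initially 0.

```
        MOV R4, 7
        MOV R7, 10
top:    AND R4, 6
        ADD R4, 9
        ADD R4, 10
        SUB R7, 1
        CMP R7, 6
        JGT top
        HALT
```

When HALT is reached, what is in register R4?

23

after MOV R4, 7: R4=7
after MOV R7, 10: R7=10
after AND R4, 6: R4=7&6=6
after ADD R4, 9: R4=6+9=15
after ADD R4, 10: R4=15+10=25
after SUB R7, 1: R7=10-1=9
CMP R7, 6  (cmp 9,6)
JGT top: taken
after AND R4, 6: R4=25&6=0
after ADD R4, 9: R4=0+9=9
after ADD R4, 10: R4=9+10=19
after SUB R7, 1: R7=9-1=8
CMP R7, 6  (cmp 8,6)
JGT top: taken
after AND R4, 6: R4=19&6=2
after ADD R4, 9: R4=2+9=11
after ADD R4, 10: R4=11+10=21
after SUB R7, 1: R7=8-1=7
CMP R7, 6  (cmp 7,6)
JGT top: taken
after AND R4, 6: R4=21&6=4
after ADD R4, 9: R4=4+9=13
after ADD R4, 10: R4=13+10=23
after SUB R7, 1: R7=7-1=6
CMP R7, 6  (cmp 6,6)
JGT top: not taken
halt.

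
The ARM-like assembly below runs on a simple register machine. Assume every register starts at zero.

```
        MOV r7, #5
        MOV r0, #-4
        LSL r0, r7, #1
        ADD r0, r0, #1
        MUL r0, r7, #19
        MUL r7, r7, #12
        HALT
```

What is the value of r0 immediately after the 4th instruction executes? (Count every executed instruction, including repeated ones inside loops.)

MOV r7, #5 → r7=5
MOV r0, #-4 → r0=-4
LSL r0, r7, #1 → r0=5<<1=10
ADD r0, r0, #1 → r0=10+1=11
After step 4: r0 = 11.

11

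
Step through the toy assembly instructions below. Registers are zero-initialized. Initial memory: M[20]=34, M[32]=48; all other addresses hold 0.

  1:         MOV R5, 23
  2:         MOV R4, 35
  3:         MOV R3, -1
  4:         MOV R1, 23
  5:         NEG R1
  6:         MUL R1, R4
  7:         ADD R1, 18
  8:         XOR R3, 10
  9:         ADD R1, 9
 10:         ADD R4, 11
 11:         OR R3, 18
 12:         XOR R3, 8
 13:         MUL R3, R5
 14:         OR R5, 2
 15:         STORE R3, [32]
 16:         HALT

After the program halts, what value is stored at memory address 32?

after MOV R5, 23: R5=23
after MOV R4, 35: R4=35
after MOV R3, -1: R3=-1
after MOV R1, 23: R1=23
after NEG R1: R1=-(23)=-23
after MUL R1, R4: R1=(-23)*35=-805
after ADD R1, 18: R1=(-805)+18=-787
after XOR R3, 10: R3=(-1)^10=-11
after ADD R1, 9: R1=(-787)+9=-778
after ADD R4, 11: R4=35+11=46
after OR R3, 18: R3=(-11)|18=-9
after XOR R3, 8: R3=(-9)^8=-1
after MUL R3, R5: R3=(-1)*23=-23
after OR R5, 2: R5=23|2=23
STORE R3, [32] → M[32]=-23
halt.

-23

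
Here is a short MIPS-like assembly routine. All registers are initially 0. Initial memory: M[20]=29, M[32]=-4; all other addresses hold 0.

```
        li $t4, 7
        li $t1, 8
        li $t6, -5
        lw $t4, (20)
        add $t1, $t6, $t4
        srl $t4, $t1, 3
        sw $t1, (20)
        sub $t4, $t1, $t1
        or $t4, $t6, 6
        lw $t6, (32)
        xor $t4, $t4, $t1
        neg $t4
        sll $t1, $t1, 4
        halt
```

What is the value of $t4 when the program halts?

li $t4, 7 → $t4=7
li $t1, 8 → $t1=8
li $t6, -5 → $t6=-5
lw $t4, (20) → $t4=M[20]=29
add $t1, $t6, $t4 → $t1=(-5)+29=24
srl $t4, $t1, 3 → $t4=24>>3=3
sw $t1, (20) → M[20]=24
sub $t4, $t1, $t1 → $t4=24-24=0
or $t4, $t6, 6 → $t4=(-5)|6=-1
lw $t6, (32) → $t6=M[32]=-4
xor $t4, $t4, $t1 → $t4=(-1)^24=-25
neg $t4 → $t4=-(-25)=25
sll $t1, $t1, 4 → $t1=24<<4=384
halt.

25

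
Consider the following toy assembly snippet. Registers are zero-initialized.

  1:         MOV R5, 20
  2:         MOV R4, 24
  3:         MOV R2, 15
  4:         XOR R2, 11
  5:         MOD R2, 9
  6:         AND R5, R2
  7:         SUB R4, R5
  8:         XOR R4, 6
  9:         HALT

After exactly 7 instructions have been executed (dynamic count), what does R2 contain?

after MOV R5, 20: R5=20
after MOV R4, 24: R4=24
after MOV R2, 15: R2=15
after XOR R2, 11: R2=15^11=4
after MOD R2, 9: R2=4%9=4
after AND R5, R2: R5=20&4=4
after SUB R4, R5: R4=24-4=20
After step 7: R2 = 4.

4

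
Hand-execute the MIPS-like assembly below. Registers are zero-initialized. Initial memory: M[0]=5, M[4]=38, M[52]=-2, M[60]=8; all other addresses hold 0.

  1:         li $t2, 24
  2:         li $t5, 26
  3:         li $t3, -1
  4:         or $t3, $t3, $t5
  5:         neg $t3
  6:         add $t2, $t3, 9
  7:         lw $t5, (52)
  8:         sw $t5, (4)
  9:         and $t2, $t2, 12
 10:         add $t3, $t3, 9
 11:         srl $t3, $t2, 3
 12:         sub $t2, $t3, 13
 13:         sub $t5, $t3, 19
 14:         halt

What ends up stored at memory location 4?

-2

$t2=24
$t5=26
$t3=-1
$t3=(-1)|26=-1
$t3=-(-1)=1
$t2=1+9=10
$t5=M[52]=-2
sw $t5, (4) → M[4]=-2
$t2=10&12=8
$t3=1+9=10
$t3=8>>3=1
$t2=1-13=-12
$t5=1-19=-18
halt.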